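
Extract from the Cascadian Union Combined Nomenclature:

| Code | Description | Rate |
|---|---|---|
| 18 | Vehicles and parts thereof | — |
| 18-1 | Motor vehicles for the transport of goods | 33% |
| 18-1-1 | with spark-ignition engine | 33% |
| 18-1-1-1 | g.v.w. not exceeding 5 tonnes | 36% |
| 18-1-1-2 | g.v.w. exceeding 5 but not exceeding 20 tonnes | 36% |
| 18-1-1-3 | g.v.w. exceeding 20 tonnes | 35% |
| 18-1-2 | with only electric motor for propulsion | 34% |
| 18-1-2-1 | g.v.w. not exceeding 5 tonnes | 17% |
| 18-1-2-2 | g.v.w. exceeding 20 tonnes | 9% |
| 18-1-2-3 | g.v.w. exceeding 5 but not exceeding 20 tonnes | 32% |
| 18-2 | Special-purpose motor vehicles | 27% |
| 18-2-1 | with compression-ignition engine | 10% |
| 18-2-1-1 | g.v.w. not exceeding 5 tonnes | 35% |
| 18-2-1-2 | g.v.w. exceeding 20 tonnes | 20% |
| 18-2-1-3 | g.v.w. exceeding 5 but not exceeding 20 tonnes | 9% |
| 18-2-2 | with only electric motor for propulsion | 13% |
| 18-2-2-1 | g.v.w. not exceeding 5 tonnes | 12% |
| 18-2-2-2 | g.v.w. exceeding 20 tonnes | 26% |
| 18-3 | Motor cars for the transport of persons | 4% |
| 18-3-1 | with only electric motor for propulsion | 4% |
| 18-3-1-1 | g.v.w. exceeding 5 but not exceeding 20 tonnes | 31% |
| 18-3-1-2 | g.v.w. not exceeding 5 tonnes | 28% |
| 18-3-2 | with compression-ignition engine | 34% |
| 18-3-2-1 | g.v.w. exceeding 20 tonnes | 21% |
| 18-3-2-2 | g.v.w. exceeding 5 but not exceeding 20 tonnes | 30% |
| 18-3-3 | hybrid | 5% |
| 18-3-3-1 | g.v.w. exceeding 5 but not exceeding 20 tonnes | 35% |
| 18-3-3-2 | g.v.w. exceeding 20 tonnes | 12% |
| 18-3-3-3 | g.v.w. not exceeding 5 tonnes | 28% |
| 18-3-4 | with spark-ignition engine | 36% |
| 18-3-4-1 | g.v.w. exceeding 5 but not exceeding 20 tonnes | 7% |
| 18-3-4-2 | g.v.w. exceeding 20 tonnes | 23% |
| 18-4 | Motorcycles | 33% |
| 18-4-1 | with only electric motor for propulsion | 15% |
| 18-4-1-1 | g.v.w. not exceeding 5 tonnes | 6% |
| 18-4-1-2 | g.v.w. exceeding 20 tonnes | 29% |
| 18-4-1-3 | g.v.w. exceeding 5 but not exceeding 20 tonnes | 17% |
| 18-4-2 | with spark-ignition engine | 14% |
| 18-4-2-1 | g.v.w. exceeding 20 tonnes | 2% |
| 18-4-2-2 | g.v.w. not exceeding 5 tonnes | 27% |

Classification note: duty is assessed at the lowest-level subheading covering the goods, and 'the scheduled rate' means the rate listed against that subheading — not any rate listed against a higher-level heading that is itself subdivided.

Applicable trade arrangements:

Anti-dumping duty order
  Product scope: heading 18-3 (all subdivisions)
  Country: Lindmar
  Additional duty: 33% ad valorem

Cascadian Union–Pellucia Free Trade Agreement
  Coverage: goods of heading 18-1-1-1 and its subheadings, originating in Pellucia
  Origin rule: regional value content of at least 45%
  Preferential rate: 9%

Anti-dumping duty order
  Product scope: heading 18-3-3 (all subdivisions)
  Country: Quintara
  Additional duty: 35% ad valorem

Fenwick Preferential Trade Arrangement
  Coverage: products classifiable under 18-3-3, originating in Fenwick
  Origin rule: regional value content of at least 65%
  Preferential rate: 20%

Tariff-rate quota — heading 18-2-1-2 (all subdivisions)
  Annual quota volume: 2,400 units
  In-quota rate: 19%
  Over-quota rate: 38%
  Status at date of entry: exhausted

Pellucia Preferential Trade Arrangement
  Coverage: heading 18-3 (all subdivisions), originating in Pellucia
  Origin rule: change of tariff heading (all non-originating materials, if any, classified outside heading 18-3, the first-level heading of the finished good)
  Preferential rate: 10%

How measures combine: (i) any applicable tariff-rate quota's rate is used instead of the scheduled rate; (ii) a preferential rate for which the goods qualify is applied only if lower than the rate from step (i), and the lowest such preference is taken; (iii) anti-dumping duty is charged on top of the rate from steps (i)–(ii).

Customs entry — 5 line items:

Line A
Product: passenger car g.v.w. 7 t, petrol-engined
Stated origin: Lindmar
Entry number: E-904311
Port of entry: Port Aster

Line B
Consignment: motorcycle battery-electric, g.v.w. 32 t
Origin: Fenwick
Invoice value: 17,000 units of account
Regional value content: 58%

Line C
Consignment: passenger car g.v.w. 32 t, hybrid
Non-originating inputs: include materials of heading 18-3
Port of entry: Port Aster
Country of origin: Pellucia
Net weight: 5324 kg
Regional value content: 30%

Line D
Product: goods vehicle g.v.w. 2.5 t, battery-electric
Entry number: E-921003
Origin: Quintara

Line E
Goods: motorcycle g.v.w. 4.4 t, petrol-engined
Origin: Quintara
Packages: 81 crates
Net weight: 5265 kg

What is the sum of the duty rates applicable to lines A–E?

125%

Line A: passenger car → 18-3; petrol-engined → 18-3-4; g.v.w. 7 t → 18-3-4-1. Scheduled 7%. anti-dumping (Lindmar, 18-3): +33%; total 7% + 33% = 40%. → 40%.
Line B: motorcycle → 18-4; battery-electric → 18-4-1; g.v.w. 32 t → 18-4-1-2. Scheduled 29%. Fenwick agreement on 18-3-3: 18-4-1-2 not covered. → 29%.
Line C: passenger car → 18-3; hybrid → 18-3-3; g.v.w. 32 t → 18-3-3-2. Scheduled 12%. Pellucia agreement on 18-1-1-1: 18-3-3-2 not covered; Pellucia agreement on 18-3: CTH not met. → 12%.
Line D: goods vehicle → 18-1; battery-electric → 18-1-2; g.v.w. 2.5 t → 18-1-2-1. Scheduled 17%. No special measure applies. → 17%.
Line E: motorcycle → 18-4; petrol-engined → 18-4-2; g.v.w. 4.4 t → 18-4-2-2. Scheduled 27%. No special measure applies. → 27%.
Sum: 40% + 29% + 12% + 17% + 27% = 125%.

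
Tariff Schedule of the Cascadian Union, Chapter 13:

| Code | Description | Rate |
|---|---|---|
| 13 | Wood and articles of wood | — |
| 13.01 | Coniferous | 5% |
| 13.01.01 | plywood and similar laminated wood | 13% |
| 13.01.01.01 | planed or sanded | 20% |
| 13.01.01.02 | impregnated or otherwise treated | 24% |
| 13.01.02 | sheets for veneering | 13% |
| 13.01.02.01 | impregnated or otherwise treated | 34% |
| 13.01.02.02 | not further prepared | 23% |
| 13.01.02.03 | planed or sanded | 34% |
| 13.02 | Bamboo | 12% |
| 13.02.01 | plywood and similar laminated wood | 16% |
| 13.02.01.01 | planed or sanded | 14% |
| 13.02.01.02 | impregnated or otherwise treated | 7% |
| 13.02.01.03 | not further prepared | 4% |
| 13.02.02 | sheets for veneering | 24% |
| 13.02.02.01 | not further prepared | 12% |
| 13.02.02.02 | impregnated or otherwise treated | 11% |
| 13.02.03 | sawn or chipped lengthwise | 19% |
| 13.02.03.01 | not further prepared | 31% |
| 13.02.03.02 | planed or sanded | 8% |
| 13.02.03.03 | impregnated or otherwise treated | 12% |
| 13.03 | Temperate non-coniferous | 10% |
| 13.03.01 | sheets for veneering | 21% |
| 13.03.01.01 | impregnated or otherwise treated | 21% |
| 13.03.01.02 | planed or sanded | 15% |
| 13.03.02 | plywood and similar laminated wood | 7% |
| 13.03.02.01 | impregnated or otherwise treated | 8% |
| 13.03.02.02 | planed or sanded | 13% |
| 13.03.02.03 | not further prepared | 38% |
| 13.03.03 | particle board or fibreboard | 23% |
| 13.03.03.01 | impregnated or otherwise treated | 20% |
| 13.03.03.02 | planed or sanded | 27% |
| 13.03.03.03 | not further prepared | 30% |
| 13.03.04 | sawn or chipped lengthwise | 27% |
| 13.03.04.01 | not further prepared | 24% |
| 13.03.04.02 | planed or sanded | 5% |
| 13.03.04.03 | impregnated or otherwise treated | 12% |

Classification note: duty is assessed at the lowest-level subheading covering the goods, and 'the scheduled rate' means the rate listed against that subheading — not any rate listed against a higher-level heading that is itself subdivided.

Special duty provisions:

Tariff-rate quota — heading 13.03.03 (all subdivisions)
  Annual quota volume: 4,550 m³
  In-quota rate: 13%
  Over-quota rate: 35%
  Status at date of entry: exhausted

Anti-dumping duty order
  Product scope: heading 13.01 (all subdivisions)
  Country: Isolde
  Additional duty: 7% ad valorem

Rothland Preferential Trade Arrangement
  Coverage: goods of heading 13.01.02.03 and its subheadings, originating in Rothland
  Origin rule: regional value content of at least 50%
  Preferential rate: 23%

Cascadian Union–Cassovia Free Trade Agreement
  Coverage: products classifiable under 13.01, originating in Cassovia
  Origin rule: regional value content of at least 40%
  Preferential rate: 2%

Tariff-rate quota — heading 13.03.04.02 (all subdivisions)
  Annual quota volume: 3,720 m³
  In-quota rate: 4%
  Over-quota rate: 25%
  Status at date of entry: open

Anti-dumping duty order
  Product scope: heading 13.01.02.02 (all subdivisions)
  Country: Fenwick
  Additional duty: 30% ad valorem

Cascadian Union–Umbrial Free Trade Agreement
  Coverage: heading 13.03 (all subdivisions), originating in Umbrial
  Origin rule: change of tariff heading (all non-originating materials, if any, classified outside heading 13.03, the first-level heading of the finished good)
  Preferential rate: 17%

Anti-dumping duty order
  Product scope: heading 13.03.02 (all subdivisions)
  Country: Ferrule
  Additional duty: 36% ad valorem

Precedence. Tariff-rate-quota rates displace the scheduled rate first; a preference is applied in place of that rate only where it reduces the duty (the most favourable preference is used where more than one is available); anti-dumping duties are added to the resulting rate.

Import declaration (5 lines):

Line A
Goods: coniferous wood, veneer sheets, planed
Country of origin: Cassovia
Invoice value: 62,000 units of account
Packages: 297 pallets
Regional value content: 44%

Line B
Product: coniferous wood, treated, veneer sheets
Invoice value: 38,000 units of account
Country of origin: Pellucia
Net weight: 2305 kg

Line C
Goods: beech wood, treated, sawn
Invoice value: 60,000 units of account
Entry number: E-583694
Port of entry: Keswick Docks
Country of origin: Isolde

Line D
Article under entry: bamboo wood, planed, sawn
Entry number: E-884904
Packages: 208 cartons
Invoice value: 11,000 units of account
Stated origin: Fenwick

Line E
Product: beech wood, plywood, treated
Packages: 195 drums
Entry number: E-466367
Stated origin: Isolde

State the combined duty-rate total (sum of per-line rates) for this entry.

64%

Line A: coniferous → 13.01; veneer sheets → 13.01.02; planed → 13.01.02.03. Scheduled 34%. Cassovia agreement on 13.01: RVC ≥ 40% → 2% available; preferential 2%. → 2%.
Line B: coniferous → 13.01; veneer sheets → 13.01.02; treated → 13.01.02.01. Scheduled 34%. No special measure applies. → 34%.
Line C: beech → 13.03; sawn → 13.03.04; treated → 13.03.04.03. Scheduled 12%. No special measure applies. → 12%.
Line D: bamboo → 13.02; sawn → 13.02.03; planed → 13.02.03.02. Scheduled 8%. No special measure applies. → 8%.
Line E: beech → 13.03; plywood → 13.03.02; treated → 13.03.02.01. Scheduled 8%. No special measure applies. → 8%.
Sum: 2% + 34% + 12% + 8% + 8% = 64%.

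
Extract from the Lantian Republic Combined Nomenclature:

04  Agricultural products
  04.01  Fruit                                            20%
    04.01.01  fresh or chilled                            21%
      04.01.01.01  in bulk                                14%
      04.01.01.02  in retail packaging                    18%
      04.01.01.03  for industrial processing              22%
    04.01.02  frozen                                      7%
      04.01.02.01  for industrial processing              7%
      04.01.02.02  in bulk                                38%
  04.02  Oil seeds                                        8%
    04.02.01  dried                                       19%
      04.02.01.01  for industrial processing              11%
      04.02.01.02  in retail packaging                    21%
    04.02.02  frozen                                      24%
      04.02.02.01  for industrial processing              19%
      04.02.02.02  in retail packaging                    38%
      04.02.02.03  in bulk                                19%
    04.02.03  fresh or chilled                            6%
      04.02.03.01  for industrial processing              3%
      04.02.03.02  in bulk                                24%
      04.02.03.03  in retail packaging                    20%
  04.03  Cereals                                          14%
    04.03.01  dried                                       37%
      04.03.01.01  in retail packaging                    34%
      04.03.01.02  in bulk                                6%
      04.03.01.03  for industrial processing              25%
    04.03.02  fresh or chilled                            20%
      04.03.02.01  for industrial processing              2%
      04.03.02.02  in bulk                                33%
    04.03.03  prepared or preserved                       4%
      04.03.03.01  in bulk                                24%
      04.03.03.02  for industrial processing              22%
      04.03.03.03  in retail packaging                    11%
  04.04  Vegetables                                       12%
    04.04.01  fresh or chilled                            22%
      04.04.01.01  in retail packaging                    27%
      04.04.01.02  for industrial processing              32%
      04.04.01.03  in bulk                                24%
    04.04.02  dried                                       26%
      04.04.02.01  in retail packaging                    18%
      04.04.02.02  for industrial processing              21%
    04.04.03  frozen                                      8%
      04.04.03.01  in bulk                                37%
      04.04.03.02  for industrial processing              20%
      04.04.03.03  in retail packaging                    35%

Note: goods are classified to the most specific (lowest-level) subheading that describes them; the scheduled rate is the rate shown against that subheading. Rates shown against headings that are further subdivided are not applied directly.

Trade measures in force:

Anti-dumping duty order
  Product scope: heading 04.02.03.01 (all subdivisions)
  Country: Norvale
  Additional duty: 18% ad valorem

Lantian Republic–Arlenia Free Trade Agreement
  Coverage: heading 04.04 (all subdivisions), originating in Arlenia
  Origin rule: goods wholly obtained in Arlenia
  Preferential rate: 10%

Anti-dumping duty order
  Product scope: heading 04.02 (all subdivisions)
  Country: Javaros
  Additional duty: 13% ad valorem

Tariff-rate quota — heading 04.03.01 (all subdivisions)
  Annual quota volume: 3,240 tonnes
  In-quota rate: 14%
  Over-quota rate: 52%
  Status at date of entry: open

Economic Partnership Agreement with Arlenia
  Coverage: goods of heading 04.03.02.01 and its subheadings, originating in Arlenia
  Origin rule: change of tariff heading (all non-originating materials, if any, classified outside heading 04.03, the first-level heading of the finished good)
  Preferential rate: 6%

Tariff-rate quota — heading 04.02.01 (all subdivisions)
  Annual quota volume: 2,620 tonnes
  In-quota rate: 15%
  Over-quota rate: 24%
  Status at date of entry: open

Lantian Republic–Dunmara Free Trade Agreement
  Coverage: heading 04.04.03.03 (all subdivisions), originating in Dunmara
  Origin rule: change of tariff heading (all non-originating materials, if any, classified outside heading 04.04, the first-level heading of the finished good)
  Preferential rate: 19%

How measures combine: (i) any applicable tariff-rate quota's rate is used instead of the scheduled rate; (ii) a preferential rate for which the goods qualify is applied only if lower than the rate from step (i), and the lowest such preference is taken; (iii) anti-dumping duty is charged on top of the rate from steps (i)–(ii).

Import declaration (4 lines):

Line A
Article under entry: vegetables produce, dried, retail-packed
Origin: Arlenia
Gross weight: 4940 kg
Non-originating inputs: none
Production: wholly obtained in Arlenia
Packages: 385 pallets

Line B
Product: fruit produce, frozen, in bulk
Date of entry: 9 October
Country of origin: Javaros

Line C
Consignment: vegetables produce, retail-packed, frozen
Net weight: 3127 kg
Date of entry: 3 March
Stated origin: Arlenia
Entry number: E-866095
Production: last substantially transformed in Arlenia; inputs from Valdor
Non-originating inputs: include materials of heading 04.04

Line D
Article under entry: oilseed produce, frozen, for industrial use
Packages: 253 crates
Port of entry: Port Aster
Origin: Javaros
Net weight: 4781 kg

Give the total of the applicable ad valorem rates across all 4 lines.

115%

Line A: vegetables → 04.04; dried → 04.04.02; retail-packed → 04.04.02.01. Scheduled 18%. Arlenia agreement on 04.04: wholly obtained → 10% available; Arlenia agreement on 04.03.02.01: 04.04.02.01 not covered; preferential 10%. → 10%.
Line B: fruit → 04.01; frozen → 04.01.02; in bulk → 04.01.02.02. Scheduled 38%. No special measure applies. → 38%.
Line C: vegetables → 04.04; frozen → 04.04.03; retail-packed → 04.04.03.03. Scheduled 35%. Arlenia agreement on 04.04: not wholly obtained; Arlenia agreement on 04.03.02.01: 04.04.03.03 not covered. → 35%.
Line D: oilseed → 04.02; frozen → 04.02.02; for industrial use → 04.02.02.01. Scheduled 19%. anti-dumping (Javaros, 04.02): +13%; total 19% + 13% = 32%. → 32%.
Sum: 10% + 38% + 35% + 32% = 115%.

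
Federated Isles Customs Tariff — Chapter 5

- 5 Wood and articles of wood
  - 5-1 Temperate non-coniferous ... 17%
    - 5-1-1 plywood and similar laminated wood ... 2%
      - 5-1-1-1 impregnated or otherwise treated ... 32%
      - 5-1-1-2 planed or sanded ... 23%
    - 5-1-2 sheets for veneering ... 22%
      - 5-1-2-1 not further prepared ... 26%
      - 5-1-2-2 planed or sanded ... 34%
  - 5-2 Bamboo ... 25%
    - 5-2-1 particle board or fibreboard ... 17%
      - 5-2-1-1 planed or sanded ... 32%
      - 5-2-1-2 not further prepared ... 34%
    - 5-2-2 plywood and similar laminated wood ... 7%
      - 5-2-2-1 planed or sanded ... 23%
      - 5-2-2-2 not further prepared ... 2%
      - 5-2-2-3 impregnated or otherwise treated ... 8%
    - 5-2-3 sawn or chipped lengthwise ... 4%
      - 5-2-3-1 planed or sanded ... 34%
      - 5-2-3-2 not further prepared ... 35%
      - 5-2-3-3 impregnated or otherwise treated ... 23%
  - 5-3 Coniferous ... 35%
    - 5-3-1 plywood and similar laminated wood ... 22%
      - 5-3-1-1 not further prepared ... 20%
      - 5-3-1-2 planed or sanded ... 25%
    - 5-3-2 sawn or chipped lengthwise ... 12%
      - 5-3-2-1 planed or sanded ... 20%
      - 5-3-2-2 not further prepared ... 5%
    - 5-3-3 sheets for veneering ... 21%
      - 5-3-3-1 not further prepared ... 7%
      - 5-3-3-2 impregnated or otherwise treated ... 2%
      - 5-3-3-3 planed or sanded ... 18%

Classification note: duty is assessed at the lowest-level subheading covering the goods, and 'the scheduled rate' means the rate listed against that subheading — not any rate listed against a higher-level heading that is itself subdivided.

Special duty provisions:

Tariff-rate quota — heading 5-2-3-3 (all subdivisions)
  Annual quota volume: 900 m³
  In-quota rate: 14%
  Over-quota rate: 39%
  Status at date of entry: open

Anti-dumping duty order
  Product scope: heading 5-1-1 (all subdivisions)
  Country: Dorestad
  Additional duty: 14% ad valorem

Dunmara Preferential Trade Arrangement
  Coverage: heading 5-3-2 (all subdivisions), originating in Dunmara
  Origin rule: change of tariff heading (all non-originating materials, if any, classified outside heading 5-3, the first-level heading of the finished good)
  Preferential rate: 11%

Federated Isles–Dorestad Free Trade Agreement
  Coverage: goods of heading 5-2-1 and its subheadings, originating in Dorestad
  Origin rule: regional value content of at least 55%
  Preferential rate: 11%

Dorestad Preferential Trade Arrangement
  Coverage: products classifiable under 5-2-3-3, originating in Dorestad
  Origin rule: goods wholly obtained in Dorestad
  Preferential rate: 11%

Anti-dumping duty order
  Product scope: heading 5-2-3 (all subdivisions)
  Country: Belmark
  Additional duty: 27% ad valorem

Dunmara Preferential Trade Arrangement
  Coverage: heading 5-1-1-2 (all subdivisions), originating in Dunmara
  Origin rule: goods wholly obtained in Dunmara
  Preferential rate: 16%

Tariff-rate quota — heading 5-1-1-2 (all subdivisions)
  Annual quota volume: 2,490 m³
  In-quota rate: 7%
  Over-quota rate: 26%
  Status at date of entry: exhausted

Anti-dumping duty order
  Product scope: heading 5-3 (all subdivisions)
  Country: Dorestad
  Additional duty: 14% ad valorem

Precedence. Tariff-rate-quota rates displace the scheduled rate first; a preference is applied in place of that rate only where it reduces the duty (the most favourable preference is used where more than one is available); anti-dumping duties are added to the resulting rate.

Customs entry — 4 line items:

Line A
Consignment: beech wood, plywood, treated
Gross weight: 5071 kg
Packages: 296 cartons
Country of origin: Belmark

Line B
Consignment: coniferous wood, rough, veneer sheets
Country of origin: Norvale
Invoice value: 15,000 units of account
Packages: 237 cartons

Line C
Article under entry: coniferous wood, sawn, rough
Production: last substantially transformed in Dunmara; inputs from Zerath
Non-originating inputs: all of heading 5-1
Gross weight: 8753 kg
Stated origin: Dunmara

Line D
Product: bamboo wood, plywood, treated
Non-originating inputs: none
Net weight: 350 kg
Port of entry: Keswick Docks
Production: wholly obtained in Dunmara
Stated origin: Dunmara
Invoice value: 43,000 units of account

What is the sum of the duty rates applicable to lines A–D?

Line A: beech → 5-1; plywood → 5-1-1; treated → 5-1-1-1. Scheduled 32%. No special measure applies. → 32%.
Line B: coniferous → 5-3; veneer sheets → 5-3-3; rough → 5-3-3-1. Scheduled 7%. No special measure applies. → 7%.
Line C: coniferous → 5-3; sawn → 5-3-2; rough → 5-3-2-2. Scheduled 5%. Dunmara agreement on 5-3-2: CTH met → 11% available; Dunmara agreement on 5-1-1-2: 5-3-2-2 not covered; preference 11% not lower than 5% → no reduction. → 5%.
Line D: bamboo → 5-2; plywood → 5-2-2; treated → 5-2-2-3. Scheduled 8%. Dunmara agreement on 5-3-2: 5-2-2-3 not covered; Dunmara agreement on 5-1-1-2: 5-2-2-3 not covered. → 8%.
Sum: 32% + 7% + 5% + 8% = 52%.

52%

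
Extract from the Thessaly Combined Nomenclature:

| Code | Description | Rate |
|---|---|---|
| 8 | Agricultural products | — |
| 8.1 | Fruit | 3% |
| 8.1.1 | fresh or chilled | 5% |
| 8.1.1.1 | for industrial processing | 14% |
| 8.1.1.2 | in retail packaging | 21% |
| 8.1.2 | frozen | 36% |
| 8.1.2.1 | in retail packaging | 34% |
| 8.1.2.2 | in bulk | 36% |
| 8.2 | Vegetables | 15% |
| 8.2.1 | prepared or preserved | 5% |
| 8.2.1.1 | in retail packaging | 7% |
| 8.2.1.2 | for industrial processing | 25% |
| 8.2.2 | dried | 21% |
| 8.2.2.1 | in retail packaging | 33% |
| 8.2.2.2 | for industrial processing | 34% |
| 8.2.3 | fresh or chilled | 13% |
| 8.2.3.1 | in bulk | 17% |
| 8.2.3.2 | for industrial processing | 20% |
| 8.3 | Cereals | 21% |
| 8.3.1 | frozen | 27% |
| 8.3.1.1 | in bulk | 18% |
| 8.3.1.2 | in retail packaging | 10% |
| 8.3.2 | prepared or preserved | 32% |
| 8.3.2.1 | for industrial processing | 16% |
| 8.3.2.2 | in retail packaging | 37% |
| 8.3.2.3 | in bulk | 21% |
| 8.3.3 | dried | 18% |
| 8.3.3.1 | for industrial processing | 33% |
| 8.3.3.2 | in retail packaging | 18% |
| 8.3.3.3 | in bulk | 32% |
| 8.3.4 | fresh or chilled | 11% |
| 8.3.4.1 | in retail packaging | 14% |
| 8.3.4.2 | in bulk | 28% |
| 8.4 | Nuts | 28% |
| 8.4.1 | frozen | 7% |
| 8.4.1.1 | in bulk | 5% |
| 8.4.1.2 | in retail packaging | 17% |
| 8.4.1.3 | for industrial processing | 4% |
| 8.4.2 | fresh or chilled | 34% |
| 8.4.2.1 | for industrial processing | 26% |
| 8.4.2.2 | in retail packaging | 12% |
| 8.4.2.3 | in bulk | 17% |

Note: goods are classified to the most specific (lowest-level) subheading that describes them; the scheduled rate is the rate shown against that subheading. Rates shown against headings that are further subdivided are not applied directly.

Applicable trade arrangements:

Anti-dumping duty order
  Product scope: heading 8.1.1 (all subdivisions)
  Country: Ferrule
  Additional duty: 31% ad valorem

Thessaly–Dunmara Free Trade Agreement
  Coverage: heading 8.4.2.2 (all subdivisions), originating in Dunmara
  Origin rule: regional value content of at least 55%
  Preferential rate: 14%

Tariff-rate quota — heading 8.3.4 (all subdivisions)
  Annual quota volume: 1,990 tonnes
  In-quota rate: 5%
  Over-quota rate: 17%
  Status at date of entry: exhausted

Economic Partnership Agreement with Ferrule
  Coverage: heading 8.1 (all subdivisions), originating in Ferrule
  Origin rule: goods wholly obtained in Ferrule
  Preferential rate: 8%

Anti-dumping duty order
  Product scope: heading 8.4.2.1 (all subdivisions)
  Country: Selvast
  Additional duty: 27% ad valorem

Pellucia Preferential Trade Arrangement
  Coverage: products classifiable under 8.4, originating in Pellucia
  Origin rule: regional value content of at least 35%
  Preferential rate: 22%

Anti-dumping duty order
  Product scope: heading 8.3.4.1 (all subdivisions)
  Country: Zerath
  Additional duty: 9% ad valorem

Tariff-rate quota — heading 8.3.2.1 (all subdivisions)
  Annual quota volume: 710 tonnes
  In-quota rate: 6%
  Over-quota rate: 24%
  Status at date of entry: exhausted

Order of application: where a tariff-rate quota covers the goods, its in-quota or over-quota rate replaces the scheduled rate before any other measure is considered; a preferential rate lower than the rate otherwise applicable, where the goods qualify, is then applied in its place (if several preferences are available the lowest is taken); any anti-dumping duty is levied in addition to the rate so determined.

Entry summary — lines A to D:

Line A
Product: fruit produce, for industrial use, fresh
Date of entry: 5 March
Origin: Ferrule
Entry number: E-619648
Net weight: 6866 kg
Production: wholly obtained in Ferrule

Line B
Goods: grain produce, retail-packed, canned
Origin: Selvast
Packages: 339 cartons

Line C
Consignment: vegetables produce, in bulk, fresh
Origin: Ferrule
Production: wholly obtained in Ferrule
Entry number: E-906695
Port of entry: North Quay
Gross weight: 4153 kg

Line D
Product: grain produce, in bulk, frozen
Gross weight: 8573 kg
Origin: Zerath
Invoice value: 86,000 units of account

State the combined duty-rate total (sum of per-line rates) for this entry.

Line A: fruit → 8.1; fresh → 8.1.1; for industrial use → 8.1.1.1. Scheduled 14%. Ferrule agreement on 8.1: wholly obtained → 8% available; preferential 8%; anti-dumping (Ferrule, 8.1.1): +31%; total 8% + 31% = 39%. → 39%.
Line B: grain → 8.3; canned → 8.3.2; retail-packed → 8.3.2.2. Scheduled 37%. No special measure applies. → 37%.
Line C: vegetables → 8.2; fresh → 8.2.3; in bulk → 8.2.3.1. Scheduled 17%. Ferrule agreement on 8.1: 8.2.3.1 not covered. → 17%.
Line D: grain → 8.3; frozen → 8.3.1; in bulk → 8.3.1.1. Scheduled 18%. No special measure applies. → 18%.
Sum: 39% + 37% + 17% + 18% = 111%.

111%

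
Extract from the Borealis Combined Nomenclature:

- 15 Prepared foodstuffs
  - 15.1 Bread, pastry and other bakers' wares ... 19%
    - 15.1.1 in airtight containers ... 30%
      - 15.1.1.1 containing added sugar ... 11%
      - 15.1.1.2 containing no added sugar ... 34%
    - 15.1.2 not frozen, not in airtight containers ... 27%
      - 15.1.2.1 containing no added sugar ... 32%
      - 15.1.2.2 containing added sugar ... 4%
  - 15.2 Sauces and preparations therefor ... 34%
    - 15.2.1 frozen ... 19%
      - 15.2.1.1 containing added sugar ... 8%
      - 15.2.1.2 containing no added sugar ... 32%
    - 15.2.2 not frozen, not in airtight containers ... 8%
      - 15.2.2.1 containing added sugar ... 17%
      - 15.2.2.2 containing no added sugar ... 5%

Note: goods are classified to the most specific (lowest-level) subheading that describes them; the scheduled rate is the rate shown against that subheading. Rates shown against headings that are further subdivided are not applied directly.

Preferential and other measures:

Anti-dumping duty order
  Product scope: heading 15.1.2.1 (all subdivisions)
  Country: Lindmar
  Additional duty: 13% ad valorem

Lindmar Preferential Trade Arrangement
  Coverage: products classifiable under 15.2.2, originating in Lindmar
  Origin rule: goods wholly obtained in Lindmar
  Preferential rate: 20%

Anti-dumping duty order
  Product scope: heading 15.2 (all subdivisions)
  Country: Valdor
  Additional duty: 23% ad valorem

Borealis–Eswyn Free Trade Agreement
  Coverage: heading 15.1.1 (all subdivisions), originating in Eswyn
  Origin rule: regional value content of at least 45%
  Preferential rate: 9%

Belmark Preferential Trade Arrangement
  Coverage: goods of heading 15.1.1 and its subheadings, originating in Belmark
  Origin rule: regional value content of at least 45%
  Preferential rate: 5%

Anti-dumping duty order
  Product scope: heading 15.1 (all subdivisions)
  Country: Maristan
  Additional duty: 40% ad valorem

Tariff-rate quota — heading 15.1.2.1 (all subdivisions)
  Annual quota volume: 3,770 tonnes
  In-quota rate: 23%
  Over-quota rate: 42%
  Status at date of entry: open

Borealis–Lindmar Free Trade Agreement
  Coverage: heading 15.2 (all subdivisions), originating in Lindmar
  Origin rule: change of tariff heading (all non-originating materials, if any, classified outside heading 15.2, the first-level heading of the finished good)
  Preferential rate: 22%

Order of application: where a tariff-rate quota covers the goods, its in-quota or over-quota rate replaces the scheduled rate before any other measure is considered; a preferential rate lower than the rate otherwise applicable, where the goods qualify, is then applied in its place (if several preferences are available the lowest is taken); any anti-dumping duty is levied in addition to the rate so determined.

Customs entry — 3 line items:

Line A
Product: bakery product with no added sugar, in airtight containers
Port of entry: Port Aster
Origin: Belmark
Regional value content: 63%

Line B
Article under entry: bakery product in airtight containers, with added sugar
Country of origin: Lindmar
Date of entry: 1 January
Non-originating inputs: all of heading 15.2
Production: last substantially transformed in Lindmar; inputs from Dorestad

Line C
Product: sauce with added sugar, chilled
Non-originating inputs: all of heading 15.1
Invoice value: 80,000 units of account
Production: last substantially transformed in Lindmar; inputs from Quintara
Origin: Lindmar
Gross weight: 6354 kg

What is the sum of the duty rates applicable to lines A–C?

Line A: bakery product → 15.1; in airtight containers → 15.1.1; with no added sugar → 15.1.1.2. Scheduled 34%. Belmark agreement on 15.1.1: RVC ≥ 45% → 5% available; preferential 5%. → 5%.
Line B: bakery product → 15.1; in airtight containers → 15.1.1; with added sugar → 15.1.1.1. Scheduled 11%. Lindmar agreement on 15.2.2: 15.1.1.1 not covered; Lindmar agreement on 15.2: 15.1.1.1 not covered. → 11%.
Line C: sauce → 15.2; chilled → 15.2.2; with added sugar → 15.2.2.1. Scheduled 17%. Lindmar agreement on 15.2.2: not wholly obtained; Lindmar agreement on 15.2: CTH met → 22% available; preference 22% not lower than 17% → no reduction. → 17%.
Sum: 5% + 11% + 17% = 33%.

33%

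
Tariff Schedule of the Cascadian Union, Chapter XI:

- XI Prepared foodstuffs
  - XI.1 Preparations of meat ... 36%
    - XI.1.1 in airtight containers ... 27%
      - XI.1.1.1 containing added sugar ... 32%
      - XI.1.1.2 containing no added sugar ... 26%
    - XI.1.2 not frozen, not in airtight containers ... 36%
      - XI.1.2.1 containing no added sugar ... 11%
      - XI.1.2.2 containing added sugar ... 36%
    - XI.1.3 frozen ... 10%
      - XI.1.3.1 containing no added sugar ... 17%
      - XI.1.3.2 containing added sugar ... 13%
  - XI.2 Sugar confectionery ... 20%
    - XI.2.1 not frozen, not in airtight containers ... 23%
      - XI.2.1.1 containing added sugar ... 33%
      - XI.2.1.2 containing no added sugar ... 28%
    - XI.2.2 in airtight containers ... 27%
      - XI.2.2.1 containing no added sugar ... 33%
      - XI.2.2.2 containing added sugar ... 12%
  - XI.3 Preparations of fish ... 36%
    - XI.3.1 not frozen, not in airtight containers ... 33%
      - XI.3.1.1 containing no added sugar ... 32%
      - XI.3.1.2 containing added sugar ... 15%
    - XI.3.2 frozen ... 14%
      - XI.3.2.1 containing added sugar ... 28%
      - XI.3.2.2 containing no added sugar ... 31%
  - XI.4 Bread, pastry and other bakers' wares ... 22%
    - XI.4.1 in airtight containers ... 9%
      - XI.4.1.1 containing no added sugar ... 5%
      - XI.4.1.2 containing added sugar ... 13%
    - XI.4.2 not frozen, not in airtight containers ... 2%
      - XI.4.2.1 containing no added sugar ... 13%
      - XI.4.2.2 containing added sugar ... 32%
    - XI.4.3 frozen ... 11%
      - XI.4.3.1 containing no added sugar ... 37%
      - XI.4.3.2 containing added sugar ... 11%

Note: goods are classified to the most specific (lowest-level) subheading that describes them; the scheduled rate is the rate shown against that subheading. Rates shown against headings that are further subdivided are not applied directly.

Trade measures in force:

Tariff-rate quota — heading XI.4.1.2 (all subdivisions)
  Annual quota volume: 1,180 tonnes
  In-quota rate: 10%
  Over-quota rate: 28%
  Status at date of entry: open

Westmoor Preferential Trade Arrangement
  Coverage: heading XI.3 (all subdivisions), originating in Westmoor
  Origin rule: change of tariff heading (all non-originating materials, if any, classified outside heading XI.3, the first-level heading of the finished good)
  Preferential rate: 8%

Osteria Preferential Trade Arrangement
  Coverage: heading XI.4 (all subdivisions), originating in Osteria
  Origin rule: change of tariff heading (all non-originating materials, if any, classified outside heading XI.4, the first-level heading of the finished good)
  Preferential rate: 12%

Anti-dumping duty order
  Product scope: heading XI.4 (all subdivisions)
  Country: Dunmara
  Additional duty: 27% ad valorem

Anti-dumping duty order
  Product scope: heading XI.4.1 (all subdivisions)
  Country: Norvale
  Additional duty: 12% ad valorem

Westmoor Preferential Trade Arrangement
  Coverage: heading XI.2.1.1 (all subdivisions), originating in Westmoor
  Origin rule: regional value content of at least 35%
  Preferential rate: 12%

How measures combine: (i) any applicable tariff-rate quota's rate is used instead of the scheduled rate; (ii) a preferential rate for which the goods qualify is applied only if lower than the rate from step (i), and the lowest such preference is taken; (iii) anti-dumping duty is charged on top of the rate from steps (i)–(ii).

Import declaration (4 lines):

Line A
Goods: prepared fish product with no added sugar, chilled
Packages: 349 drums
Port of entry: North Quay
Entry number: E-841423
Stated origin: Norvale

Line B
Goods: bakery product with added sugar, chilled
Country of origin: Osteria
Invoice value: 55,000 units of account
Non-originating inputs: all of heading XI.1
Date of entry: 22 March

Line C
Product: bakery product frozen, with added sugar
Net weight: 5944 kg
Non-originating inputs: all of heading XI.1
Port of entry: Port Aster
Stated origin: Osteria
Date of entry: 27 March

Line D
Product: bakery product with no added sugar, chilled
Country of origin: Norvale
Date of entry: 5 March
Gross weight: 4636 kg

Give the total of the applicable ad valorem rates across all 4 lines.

Line A: prepared fish product → XI.3; chilled → XI.3.1; with no added sugar → XI.3.1.1. Scheduled 32%. No special measure applies. → 32%.
Line B: bakery product → XI.4; chilled → XI.4.2; with added sugar → XI.4.2.2. Scheduled 32%. Osteria agreement on XI.4: CTH met → 12% available; preferential 12%. → 12%.
Line C: bakery product → XI.4; frozen → XI.4.3; with added sugar → XI.4.3.2. Scheduled 11%. Osteria agreement on XI.4: CTH met → 12% available; preference 12% not lower than 11% → no reduction. → 11%.
Line D: bakery product → XI.4; chilled → XI.4.2; with no added sugar → XI.4.2.1. Scheduled 13%. No special measure applies. → 13%.
Sum: 32% + 12% + 11% + 13% = 68%.

68%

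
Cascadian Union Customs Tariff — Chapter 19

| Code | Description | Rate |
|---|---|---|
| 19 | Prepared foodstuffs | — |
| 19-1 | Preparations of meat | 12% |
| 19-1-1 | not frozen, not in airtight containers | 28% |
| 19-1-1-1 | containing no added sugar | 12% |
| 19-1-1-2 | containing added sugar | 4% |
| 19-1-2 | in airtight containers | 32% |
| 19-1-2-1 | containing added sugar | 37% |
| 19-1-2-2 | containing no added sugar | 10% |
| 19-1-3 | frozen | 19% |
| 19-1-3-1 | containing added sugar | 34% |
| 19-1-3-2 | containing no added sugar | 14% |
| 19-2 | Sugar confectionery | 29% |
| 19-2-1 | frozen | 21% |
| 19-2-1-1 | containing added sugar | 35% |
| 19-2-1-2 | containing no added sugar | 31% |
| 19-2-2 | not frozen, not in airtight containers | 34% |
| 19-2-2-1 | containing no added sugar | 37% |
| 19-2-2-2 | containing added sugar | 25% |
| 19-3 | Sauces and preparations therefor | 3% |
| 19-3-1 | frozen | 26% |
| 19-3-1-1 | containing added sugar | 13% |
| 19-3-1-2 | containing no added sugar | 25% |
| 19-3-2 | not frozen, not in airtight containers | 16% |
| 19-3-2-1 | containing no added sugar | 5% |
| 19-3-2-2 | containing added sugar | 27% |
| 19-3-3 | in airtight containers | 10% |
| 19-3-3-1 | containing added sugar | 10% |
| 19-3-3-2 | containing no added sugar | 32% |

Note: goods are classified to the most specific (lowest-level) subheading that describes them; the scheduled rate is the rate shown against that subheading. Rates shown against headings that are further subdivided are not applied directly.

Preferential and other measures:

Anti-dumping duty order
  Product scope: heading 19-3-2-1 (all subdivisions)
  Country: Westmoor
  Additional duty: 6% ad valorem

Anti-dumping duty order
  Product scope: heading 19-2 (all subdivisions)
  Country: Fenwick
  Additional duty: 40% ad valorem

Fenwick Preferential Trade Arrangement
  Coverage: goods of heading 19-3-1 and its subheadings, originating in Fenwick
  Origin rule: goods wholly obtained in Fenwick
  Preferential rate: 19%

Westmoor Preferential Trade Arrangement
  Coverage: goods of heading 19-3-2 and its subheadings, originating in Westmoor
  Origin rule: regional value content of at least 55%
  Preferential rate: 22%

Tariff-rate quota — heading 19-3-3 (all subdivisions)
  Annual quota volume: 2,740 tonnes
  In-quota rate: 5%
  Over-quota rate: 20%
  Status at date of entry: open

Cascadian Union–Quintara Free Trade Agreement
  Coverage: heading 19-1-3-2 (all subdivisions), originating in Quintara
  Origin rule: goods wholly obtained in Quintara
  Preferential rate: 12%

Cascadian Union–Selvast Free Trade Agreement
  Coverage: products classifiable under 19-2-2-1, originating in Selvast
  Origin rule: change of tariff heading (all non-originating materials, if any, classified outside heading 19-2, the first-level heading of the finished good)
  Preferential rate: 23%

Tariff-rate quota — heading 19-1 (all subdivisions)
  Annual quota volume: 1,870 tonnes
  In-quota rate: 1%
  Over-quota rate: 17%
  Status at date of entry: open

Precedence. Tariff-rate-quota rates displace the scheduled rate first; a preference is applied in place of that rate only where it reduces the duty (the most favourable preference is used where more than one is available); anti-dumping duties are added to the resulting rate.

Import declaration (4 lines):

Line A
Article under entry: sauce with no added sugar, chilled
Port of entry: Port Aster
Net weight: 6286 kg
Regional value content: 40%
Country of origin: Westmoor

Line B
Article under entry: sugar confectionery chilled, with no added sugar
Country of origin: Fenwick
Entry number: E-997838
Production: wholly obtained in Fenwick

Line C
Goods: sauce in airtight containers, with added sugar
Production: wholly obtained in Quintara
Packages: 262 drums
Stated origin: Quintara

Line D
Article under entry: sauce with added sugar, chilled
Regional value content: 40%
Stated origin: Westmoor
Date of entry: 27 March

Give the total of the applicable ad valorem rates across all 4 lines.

120%

Line A: sauce → 19-3; chilled → 19-3-2; with no added sugar → 19-3-2-1. Scheduled 5%. Westmoor agreement on 19-3-2: RVC < 55%; anti-dumping (Westmoor, 19-3-2-1): +6%; total 5% + 6% = 11%. → 11%.
Line B: sugar confectionery → 19-2; chilled → 19-2-2; with no added sugar → 19-2-2-1. Scheduled 37%. Fenwick agreement on 19-3-1: 19-2-2-1 not covered; anti-dumping (Fenwick, 19-2): +40%; total 37% + 40% = 77%. → 77%.
Line C: sauce → 19-3; in airtight containers → 19-3-3; with added sugar → 19-3-3-1. Scheduled 10%. quota on 19-3-3 open → in-quota 5%; Quintara agreement on 19-1-3-2: 19-3-3-1 not covered. → 5%.
Line D: sauce → 19-3; chilled → 19-3-2; with added sugar → 19-3-2-2. Scheduled 27%. Westmoor agreement on 19-3-2: RVC < 55%. → 27%.
Sum: 11% + 77% + 5% + 27% = 120%.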